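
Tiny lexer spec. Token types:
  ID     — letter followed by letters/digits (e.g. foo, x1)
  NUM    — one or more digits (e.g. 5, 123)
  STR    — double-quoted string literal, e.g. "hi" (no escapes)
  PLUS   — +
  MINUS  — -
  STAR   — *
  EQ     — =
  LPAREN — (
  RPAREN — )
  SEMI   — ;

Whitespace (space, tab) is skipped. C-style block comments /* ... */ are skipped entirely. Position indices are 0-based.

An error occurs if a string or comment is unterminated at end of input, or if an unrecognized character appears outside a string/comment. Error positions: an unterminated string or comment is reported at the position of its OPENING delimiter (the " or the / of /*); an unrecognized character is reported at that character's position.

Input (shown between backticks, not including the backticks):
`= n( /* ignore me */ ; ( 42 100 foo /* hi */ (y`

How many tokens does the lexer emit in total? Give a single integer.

Answer: 10

Derivation:
pos=0: emit EQ '='
pos=2: emit ID 'n' (now at pos=3)
pos=3: emit LPAREN '('
pos=5: enter COMMENT mode (saw '/*')
exit COMMENT mode (now at pos=20)
pos=21: emit SEMI ';'
pos=23: emit LPAREN '('
pos=25: emit NUM '42' (now at pos=27)
pos=28: emit NUM '100' (now at pos=31)
pos=32: emit ID 'foo' (now at pos=35)
pos=36: enter COMMENT mode (saw '/*')
exit COMMENT mode (now at pos=44)
pos=45: emit LPAREN '('
pos=46: emit ID 'y' (now at pos=47)
DONE. 10 tokens: [EQ, ID, LPAREN, SEMI, LPAREN, NUM, NUM, ID, LPAREN, ID]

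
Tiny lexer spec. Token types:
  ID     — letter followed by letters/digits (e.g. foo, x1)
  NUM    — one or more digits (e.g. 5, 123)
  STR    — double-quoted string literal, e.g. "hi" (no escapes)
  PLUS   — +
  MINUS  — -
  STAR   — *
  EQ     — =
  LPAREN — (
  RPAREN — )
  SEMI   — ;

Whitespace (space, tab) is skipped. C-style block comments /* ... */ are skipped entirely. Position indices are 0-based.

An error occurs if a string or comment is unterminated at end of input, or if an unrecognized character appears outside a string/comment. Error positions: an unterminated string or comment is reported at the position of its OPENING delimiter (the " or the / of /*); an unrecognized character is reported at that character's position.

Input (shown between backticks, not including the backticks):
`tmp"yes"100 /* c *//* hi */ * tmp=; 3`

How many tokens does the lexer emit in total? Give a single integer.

Answer: 8

Derivation:
pos=0: emit ID 'tmp' (now at pos=3)
pos=3: enter STRING mode
pos=3: emit STR "yes" (now at pos=8)
pos=8: emit NUM '100' (now at pos=11)
pos=12: enter COMMENT mode (saw '/*')
exit COMMENT mode (now at pos=19)
pos=19: enter COMMENT mode (saw '/*')
exit COMMENT mode (now at pos=27)
pos=28: emit STAR '*'
pos=30: emit ID 'tmp' (now at pos=33)
pos=33: emit EQ '='
pos=34: emit SEMI ';'
pos=36: emit NUM '3' (now at pos=37)
DONE. 8 tokens: [ID, STR, NUM, STAR, ID, EQ, SEMI, NUM]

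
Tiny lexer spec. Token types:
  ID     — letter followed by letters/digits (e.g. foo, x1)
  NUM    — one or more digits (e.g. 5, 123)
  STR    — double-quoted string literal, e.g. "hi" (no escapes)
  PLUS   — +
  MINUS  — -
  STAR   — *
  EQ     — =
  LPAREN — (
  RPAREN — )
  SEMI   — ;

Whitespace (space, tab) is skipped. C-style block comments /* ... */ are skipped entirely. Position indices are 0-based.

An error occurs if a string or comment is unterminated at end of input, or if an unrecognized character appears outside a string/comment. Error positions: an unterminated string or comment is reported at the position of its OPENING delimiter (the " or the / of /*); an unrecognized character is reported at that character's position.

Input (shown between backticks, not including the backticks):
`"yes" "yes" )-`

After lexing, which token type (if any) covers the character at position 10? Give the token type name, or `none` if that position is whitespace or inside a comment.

Answer: STR

Derivation:
pos=0: enter STRING mode
pos=0: emit STR "yes" (now at pos=5)
pos=6: enter STRING mode
pos=6: emit STR "yes" (now at pos=11)
pos=12: emit RPAREN ')'
pos=13: emit MINUS '-'
DONE. 4 tokens: [STR, STR, RPAREN, MINUS]
Position 10: char is '"' -> STR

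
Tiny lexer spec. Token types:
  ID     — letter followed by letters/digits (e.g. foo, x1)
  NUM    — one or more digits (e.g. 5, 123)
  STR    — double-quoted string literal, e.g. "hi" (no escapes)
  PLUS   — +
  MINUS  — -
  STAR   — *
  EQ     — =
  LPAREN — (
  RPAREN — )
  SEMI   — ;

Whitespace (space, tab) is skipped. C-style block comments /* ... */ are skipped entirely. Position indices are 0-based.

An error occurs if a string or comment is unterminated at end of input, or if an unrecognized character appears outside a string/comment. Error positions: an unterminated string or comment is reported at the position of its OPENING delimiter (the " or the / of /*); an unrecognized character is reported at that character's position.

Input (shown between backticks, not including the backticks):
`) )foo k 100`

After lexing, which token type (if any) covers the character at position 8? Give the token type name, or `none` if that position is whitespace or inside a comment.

pos=0: emit RPAREN ')'
pos=2: emit RPAREN ')'
pos=3: emit ID 'foo' (now at pos=6)
pos=7: emit ID 'k' (now at pos=8)
pos=9: emit NUM '100' (now at pos=12)
DONE. 5 tokens: [RPAREN, RPAREN, ID, ID, NUM]
Position 8: char is ' ' -> none

Answer: none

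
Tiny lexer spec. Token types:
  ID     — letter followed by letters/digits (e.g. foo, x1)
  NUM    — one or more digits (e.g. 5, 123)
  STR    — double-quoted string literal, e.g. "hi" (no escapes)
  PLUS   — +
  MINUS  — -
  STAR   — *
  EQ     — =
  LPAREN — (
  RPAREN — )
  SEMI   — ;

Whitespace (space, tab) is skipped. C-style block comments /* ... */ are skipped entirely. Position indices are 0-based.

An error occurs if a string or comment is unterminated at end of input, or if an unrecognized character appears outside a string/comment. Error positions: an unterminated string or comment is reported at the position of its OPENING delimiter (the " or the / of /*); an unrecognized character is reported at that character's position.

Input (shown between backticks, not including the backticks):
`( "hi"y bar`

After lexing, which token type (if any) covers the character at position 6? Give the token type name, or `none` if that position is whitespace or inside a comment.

pos=0: emit LPAREN '('
pos=2: enter STRING mode
pos=2: emit STR "hi" (now at pos=6)
pos=6: emit ID 'y' (now at pos=7)
pos=8: emit ID 'bar' (now at pos=11)
DONE. 4 tokens: [LPAREN, STR, ID, ID]
Position 6: char is 'y' -> ID

Answer: ID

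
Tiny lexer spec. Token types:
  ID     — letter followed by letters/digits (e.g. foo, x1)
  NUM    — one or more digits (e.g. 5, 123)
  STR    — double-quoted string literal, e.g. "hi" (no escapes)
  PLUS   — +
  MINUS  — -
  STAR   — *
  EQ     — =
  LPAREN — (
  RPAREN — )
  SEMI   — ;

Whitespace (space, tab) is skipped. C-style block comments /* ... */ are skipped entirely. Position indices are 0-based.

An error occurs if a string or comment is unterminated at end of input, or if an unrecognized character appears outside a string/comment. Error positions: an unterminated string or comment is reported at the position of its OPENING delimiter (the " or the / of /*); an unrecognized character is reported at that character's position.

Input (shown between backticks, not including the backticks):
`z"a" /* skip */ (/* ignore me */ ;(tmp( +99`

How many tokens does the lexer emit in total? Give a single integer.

Answer: 9

Derivation:
pos=0: emit ID 'z' (now at pos=1)
pos=1: enter STRING mode
pos=1: emit STR "a" (now at pos=4)
pos=5: enter COMMENT mode (saw '/*')
exit COMMENT mode (now at pos=15)
pos=16: emit LPAREN '('
pos=17: enter COMMENT mode (saw '/*')
exit COMMENT mode (now at pos=32)
pos=33: emit SEMI ';'
pos=34: emit LPAREN '('
pos=35: emit ID 'tmp' (now at pos=38)
pos=38: emit LPAREN '('
pos=40: emit PLUS '+'
pos=41: emit NUM '99' (now at pos=43)
DONE. 9 tokens: [ID, STR, LPAREN, SEMI, LPAREN, ID, LPAREN, PLUS, NUM]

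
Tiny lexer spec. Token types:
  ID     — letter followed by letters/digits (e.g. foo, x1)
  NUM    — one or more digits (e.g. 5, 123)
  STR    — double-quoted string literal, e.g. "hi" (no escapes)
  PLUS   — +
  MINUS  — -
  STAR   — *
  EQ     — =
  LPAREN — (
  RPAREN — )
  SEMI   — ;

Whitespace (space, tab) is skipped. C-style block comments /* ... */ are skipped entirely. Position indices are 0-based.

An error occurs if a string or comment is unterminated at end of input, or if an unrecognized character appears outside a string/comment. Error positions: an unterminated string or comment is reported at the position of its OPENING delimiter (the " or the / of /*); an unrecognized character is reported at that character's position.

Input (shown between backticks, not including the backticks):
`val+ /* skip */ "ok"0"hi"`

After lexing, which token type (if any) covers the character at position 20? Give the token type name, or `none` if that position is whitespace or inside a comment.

Answer: NUM

Derivation:
pos=0: emit ID 'val' (now at pos=3)
pos=3: emit PLUS '+'
pos=5: enter COMMENT mode (saw '/*')
exit COMMENT mode (now at pos=15)
pos=16: enter STRING mode
pos=16: emit STR "ok" (now at pos=20)
pos=20: emit NUM '0' (now at pos=21)
pos=21: enter STRING mode
pos=21: emit STR "hi" (now at pos=25)
DONE. 5 tokens: [ID, PLUS, STR, NUM, STR]
Position 20: char is '0' -> NUM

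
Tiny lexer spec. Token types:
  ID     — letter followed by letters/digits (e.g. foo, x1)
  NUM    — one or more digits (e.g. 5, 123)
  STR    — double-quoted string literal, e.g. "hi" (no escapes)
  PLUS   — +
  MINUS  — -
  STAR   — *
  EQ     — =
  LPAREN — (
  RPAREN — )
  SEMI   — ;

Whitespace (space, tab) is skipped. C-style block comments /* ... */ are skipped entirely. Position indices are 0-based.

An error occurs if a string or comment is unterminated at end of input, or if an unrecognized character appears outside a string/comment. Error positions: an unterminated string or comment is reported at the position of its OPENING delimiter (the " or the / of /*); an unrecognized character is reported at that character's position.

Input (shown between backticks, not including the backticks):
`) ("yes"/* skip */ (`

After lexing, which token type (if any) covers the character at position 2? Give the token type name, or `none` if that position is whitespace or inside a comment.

pos=0: emit RPAREN ')'
pos=2: emit LPAREN '('
pos=3: enter STRING mode
pos=3: emit STR "yes" (now at pos=8)
pos=8: enter COMMENT mode (saw '/*')
exit COMMENT mode (now at pos=18)
pos=19: emit LPAREN '('
DONE. 4 tokens: [RPAREN, LPAREN, STR, LPAREN]
Position 2: char is '(' -> LPAREN

Answer: LPAREN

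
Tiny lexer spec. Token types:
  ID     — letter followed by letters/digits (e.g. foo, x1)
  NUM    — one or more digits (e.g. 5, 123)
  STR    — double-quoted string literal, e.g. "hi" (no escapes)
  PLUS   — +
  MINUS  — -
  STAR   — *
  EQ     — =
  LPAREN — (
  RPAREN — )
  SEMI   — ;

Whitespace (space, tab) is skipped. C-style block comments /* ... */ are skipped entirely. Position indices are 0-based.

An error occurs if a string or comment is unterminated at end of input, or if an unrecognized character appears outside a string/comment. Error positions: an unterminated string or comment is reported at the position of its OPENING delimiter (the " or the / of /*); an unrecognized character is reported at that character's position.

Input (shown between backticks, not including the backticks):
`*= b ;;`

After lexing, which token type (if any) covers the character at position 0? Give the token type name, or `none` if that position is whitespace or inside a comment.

Answer: STAR

Derivation:
pos=0: emit STAR '*'
pos=1: emit EQ '='
pos=3: emit ID 'b' (now at pos=4)
pos=5: emit SEMI ';'
pos=6: emit SEMI ';'
DONE. 5 tokens: [STAR, EQ, ID, SEMI, SEMI]
Position 0: char is '*' -> STAR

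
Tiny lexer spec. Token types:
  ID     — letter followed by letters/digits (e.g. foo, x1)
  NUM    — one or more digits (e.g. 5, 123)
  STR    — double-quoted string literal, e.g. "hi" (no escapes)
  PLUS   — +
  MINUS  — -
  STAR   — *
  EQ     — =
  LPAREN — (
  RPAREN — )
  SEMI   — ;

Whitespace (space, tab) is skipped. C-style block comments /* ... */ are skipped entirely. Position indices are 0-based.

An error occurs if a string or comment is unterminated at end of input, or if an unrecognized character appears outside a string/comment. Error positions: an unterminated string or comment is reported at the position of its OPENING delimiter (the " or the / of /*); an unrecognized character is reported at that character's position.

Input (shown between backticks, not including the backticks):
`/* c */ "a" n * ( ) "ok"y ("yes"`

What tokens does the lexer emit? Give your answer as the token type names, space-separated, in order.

pos=0: enter COMMENT mode (saw '/*')
exit COMMENT mode (now at pos=7)
pos=8: enter STRING mode
pos=8: emit STR "a" (now at pos=11)
pos=12: emit ID 'n' (now at pos=13)
pos=14: emit STAR '*'
pos=16: emit LPAREN '('
pos=18: emit RPAREN ')'
pos=20: enter STRING mode
pos=20: emit STR "ok" (now at pos=24)
pos=24: emit ID 'y' (now at pos=25)
pos=26: emit LPAREN '('
pos=27: enter STRING mode
pos=27: emit STR "yes" (now at pos=32)
DONE. 9 tokens: [STR, ID, STAR, LPAREN, RPAREN, STR, ID, LPAREN, STR]

Answer: STR ID STAR LPAREN RPAREN STR ID LPAREN STR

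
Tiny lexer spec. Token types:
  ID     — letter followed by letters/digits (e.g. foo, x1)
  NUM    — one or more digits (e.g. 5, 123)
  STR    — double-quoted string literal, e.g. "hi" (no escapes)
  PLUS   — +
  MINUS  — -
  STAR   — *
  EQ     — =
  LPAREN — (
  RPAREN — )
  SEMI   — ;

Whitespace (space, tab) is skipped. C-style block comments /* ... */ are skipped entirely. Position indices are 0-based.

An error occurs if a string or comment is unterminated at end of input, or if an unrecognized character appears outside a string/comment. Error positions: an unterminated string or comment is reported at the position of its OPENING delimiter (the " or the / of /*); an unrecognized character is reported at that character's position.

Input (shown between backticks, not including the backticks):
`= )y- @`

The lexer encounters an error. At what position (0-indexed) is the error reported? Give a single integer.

pos=0: emit EQ '='
pos=2: emit RPAREN ')'
pos=3: emit ID 'y' (now at pos=4)
pos=4: emit MINUS '-'
pos=6: ERROR — unrecognized char '@'

Answer: 6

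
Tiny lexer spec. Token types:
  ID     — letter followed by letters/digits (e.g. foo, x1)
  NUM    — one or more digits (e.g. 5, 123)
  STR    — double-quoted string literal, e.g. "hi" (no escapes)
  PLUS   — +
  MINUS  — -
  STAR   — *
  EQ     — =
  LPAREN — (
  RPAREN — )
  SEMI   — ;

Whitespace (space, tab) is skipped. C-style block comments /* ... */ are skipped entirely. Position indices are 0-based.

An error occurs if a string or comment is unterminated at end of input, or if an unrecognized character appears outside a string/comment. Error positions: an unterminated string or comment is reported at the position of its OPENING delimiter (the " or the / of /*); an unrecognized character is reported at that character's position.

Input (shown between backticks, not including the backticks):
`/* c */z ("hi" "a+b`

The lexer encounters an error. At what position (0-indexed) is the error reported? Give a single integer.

pos=0: enter COMMENT mode (saw '/*')
exit COMMENT mode (now at pos=7)
pos=7: emit ID 'z' (now at pos=8)
pos=9: emit LPAREN '('
pos=10: enter STRING mode
pos=10: emit STR "hi" (now at pos=14)
pos=15: enter STRING mode
pos=15: ERROR — unterminated string

Answer: 15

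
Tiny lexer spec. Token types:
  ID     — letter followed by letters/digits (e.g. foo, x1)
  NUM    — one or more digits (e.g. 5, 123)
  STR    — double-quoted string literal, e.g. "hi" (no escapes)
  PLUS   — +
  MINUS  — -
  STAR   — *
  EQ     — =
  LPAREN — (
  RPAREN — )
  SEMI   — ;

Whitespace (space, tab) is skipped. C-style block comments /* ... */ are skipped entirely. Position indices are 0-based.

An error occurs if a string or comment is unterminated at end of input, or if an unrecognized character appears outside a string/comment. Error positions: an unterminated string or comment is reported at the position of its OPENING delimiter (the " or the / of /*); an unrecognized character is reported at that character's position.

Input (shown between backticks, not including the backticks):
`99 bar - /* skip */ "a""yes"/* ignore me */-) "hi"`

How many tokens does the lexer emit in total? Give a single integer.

pos=0: emit NUM '99' (now at pos=2)
pos=3: emit ID 'bar' (now at pos=6)
pos=7: emit MINUS '-'
pos=9: enter COMMENT mode (saw '/*')
exit COMMENT mode (now at pos=19)
pos=20: enter STRING mode
pos=20: emit STR "a" (now at pos=23)
pos=23: enter STRING mode
pos=23: emit STR "yes" (now at pos=28)
pos=28: enter COMMENT mode (saw '/*')
exit COMMENT mode (now at pos=43)
pos=43: emit MINUS '-'
pos=44: emit RPAREN ')'
pos=46: enter STRING mode
pos=46: emit STR "hi" (now at pos=50)
DONE. 8 tokens: [NUM, ID, MINUS, STR, STR, MINUS, RPAREN, STR]

Answer: 8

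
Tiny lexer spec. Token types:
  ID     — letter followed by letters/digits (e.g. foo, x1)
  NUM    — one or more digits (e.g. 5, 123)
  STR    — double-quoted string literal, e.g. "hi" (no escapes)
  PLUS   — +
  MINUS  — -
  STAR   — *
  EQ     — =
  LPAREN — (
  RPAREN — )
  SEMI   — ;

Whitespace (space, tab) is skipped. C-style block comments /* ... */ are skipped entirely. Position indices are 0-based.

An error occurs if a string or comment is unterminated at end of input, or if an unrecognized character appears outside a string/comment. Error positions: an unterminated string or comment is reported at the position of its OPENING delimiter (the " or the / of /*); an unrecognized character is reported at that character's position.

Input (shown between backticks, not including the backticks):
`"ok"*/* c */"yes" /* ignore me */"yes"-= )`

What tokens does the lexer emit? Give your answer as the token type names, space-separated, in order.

pos=0: enter STRING mode
pos=0: emit STR "ok" (now at pos=4)
pos=4: emit STAR '*'
pos=5: enter COMMENT mode (saw '/*')
exit COMMENT mode (now at pos=12)
pos=12: enter STRING mode
pos=12: emit STR "yes" (now at pos=17)
pos=18: enter COMMENT mode (saw '/*')
exit COMMENT mode (now at pos=33)
pos=33: enter STRING mode
pos=33: emit STR "yes" (now at pos=38)
pos=38: emit MINUS '-'
pos=39: emit EQ '='
pos=41: emit RPAREN ')'
DONE. 7 tokens: [STR, STAR, STR, STR, MINUS, EQ, RPAREN]

Answer: STR STAR STR STR MINUS EQ RPAREN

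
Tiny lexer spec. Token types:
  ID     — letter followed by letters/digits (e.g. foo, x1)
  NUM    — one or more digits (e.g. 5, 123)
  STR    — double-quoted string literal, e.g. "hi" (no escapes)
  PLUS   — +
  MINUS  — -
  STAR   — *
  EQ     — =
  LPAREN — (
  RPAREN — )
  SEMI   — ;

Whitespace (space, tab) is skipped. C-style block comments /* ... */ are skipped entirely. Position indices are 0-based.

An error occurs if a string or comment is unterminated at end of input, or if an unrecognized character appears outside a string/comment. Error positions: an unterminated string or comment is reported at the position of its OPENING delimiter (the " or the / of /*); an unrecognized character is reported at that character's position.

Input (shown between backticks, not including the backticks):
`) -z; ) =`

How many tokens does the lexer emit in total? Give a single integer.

pos=0: emit RPAREN ')'
pos=2: emit MINUS '-'
pos=3: emit ID 'z' (now at pos=4)
pos=4: emit SEMI ';'
pos=6: emit RPAREN ')'
pos=8: emit EQ '='
DONE. 6 tokens: [RPAREN, MINUS, ID, SEMI, RPAREN, EQ]

Answer: 6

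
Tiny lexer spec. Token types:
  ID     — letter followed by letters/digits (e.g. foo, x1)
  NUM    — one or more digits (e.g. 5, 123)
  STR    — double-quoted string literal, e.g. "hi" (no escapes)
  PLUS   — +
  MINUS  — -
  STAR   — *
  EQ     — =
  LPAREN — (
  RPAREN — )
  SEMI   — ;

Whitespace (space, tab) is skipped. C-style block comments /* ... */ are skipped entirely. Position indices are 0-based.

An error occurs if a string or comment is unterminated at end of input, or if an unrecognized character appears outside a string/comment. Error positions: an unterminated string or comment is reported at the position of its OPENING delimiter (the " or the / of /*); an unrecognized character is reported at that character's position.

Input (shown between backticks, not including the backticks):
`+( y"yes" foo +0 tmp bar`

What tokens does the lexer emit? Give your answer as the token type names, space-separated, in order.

pos=0: emit PLUS '+'
pos=1: emit LPAREN '('
pos=3: emit ID 'y' (now at pos=4)
pos=4: enter STRING mode
pos=4: emit STR "yes" (now at pos=9)
pos=10: emit ID 'foo' (now at pos=13)
pos=14: emit PLUS '+'
pos=15: emit NUM '0' (now at pos=16)
pos=17: emit ID 'tmp' (now at pos=20)
pos=21: emit ID 'bar' (now at pos=24)
DONE. 9 tokens: [PLUS, LPAREN, ID, STR, ID, PLUS, NUM, ID, ID]

Answer: PLUS LPAREN ID STR ID PLUS NUM ID ID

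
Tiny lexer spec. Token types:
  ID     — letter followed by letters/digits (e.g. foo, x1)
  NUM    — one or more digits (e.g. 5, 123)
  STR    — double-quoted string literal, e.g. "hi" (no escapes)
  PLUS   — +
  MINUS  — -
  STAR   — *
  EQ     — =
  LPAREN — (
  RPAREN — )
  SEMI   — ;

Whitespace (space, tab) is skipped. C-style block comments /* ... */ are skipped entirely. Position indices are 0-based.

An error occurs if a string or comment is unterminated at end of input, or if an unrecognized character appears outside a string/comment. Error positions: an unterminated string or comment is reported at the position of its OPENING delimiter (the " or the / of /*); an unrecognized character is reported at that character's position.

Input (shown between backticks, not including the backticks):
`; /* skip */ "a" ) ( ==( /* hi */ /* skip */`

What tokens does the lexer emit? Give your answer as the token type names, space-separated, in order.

pos=0: emit SEMI ';'
pos=2: enter COMMENT mode (saw '/*')
exit COMMENT mode (now at pos=12)
pos=13: enter STRING mode
pos=13: emit STR "a" (now at pos=16)
pos=17: emit RPAREN ')'
pos=19: emit LPAREN '('
pos=21: emit EQ '='
pos=22: emit EQ '='
pos=23: emit LPAREN '('
pos=25: enter COMMENT mode (saw '/*')
exit COMMENT mode (now at pos=33)
pos=34: enter COMMENT mode (saw '/*')
exit COMMENT mode (now at pos=44)
DONE. 7 tokens: [SEMI, STR, RPAREN, LPAREN, EQ, EQ, LPAREN]

Answer: SEMI STR RPAREN LPAREN EQ EQ LPAREN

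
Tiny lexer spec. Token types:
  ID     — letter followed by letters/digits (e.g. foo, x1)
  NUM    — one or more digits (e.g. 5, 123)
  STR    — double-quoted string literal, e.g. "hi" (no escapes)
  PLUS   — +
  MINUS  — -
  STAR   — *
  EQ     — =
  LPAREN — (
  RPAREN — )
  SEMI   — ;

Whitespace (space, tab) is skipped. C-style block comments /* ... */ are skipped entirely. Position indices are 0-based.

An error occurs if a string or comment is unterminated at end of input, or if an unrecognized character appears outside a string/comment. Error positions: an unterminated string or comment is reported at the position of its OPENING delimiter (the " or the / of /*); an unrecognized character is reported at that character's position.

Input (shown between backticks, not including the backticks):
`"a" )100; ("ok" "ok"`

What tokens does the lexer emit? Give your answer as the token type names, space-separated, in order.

pos=0: enter STRING mode
pos=0: emit STR "a" (now at pos=3)
pos=4: emit RPAREN ')'
pos=5: emit NUM '100' (now at pos=8)
pos=8: emit SEMI ';'
pos=10: emit LPAREN '('
pos=11: enter STRING mode
pos=11: emit STR "ok" (now at pos=15)
pos=16: enter STRING mode
pos=16: emit STR "ok" (now at pos=20)
DONE. 7 tokens: [STR, RPAREN, NUM, SEMI, LPAREN, STR, STR]

Answer: STR RPAREN NUM SEMI LPAREN STR STR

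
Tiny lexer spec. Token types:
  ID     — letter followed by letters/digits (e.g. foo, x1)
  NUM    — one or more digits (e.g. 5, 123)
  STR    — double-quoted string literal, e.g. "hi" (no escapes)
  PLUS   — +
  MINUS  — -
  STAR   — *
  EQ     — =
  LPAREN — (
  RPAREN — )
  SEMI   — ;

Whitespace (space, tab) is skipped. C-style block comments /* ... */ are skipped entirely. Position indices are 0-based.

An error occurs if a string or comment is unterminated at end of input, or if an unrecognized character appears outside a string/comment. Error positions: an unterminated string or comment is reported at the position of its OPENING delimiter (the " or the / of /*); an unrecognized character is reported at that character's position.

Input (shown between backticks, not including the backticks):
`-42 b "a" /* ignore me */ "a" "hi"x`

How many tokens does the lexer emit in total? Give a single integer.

pos=0: emit MINUS '-'
pos=1: emit NUM '42' (now at pos=3)
pos=4: emit ID 'b' (now at pos=5)
pos=6: enter STRING mode
pos=6: emit STR "a" (now at pos=9)
pos=10: enter COMMENT mode (saw '/*')
exit COMMENT mode (now at pos=25)
pos=26: enter STRING mode
pos=26: emit STR "a" (now at pos=29)
pos=30: enter STRING mode
pos=30: emit STR "hi" (now at pos=34)
pos=34: emit ID 'x' (now at pos=35)
DONE. 7 tokens: [MINUS, NUM, ID, STR, STR, STR, ID]

Answer: 7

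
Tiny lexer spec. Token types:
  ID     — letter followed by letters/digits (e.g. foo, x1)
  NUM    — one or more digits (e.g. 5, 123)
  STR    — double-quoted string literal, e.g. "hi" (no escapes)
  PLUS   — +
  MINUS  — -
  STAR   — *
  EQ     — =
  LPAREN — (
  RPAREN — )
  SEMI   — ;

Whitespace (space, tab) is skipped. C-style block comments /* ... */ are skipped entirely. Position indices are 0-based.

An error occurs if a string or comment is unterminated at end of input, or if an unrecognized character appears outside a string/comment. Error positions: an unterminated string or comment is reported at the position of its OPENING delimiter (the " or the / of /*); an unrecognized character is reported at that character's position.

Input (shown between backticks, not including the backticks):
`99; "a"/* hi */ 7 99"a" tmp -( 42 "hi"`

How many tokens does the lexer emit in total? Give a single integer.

Answer: 11

Derivation:
pos=0: emit NUM '99' (now at pos=2)
pos=2: emit SEMI ';'
pos=4: enter STRING mode
pos=4: emit STR "a" (now at pos=7)
pos=7: enter COMMENT mode (saw '/*')
exit COMMENT mode (now at pos=15)
pos=16: emit NUM '7' (now at pos=17)
pos=18: emit NUM '99' (now at pos=20)
pos=20: enter STRING mode
pos=20: emit STR "a" (now at pos=23)
pos=24: emit ID 'tmp' (now at pos=27)
pos=28: emit MINUS '-'
pos=29: emit LPAREN '('
pos=31: emit NUM '42' (now at pos=33)
pos=34: enter STRING mode
pos=34: emit STR "hi" (now at pos=38)
DONE. 11 tokens: [NUM, SEMI, STR, NUM, NUM, STR, ID, MINUS, LPAREN, NUM, STR]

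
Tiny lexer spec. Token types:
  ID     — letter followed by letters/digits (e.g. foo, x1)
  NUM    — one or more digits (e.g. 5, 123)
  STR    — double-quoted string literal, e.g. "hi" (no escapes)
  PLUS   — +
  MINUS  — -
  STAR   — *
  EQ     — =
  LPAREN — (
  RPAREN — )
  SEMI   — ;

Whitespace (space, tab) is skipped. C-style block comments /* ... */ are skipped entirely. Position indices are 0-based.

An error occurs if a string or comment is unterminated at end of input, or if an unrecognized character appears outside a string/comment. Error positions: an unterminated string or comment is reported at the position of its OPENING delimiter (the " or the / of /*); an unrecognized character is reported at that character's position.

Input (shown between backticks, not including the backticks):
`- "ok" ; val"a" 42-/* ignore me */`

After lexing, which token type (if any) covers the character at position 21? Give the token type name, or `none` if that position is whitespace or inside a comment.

Answer: none

Derivation:
pos=0: emit MINUS '-'
pos=2: enter STRING mode
pos=2: emit STR "ok" (now at pos=6)
pos=7: emit SEMI ';'
pos=9: emit ID 'val' (now at pos=12)
pos=12: enter STRING mode
pos=12: emit STR "a" (now at pos=15)
pos=16: emit NUM '42' (now at pos=18)
pos=18: emit MINUS '-'
pos=19: enter COMMENT mode (saw '/*')
exit COMMENT mode (now at pos=34)
DONE. 7 tokens: [MINUS, STR, SEMI, ID, STR, NUM, MINUS]
Position 21: char is ' ' -> none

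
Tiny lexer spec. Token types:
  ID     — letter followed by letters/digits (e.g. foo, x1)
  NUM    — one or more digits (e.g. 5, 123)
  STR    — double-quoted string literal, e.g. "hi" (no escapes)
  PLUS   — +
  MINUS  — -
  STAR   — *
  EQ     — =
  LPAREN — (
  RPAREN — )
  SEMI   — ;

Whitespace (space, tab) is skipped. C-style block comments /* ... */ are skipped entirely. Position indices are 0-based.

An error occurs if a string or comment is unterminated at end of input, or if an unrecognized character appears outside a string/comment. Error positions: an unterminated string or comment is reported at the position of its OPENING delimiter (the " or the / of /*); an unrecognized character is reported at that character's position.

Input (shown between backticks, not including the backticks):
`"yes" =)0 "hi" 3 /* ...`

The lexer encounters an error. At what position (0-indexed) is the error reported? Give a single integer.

pos=0: enter STRING mode
pos=0: emit STR "yes" (now at pos=5)
pos=6: emit EQ '='
pos=7: emit RPAREN ')'
pos=8: emit NUM '0' (now at pos=9)
pos=10: enter STRING mode
pos=10: emit STR "hi" (now at pos=14)
pos=15: emit NUM '3' (now at pos=16)
pos=17: enter COMMENT mode (saw '/*')
pos=17: ERROR — unterminated comment (reached EOF)

Answer: 17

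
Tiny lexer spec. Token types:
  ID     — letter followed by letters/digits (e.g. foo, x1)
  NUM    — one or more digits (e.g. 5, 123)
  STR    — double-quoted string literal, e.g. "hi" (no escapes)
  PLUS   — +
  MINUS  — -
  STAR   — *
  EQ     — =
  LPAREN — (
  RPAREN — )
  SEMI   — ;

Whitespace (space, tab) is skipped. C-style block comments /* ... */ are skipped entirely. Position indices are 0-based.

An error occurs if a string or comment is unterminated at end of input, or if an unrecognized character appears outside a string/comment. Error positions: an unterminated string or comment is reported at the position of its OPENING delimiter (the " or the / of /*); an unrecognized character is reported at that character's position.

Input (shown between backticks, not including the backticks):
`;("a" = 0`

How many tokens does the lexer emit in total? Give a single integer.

Answer: 5

Derivation:
pos=0: emit SEMI ';'
pos=1: emit LPAREN '('
pos=2: enter STRING mode
pos=2: emit STR "a" (now at pos=5)
pos=6: emit EQ '='
pos=8: emit NUM '0' (now at pos=9)
DONE. 5 tokens: [SEMI, LPAREN, STR, EQ, NUM]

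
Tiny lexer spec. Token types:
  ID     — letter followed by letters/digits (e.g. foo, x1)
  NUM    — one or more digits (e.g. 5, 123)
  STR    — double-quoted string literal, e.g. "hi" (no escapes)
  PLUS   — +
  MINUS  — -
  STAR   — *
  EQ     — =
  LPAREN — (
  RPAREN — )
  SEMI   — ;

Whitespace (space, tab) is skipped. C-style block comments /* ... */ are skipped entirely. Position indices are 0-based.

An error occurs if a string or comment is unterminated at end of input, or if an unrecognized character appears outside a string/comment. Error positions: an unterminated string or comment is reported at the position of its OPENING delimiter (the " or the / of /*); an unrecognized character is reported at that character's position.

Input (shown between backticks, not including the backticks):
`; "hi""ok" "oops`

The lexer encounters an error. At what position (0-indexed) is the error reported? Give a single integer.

Answer: 11

Derivation:
pos=0: emit SEMI ';'
pos=2: enter STRING mode
pos=2: emit STR "hi" (now at pos=6)
pos=6: enter STRING mode
pos=6: emit STR "ok" (now at pos=10)
pos=11: enter STRING mode
pos=11: ERROR — unterminated string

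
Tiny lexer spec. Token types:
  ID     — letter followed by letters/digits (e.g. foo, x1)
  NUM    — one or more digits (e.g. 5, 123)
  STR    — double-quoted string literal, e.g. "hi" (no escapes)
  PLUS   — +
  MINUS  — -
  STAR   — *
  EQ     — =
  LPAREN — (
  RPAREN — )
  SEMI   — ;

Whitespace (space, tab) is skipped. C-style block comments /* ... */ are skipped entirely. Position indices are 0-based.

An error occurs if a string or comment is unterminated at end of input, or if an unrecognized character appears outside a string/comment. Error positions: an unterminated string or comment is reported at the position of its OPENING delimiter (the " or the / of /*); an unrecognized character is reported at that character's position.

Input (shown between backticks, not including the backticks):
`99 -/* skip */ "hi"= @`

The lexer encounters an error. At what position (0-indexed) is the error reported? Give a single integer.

pos=0: emit NUM '99' (now at pos=2)
pos=3: emit MINUS '-'
pos=4: enter COMMENT mode (saw '/*')
exit COMMENT mode (now at pos=14)
pos=15: enter STRING mode
pos=15: emit STR "hi" (now at pos=19)
pos=19: emit EQ '='
pos=21: ERROR — unrecognized char '@'

Answer: 21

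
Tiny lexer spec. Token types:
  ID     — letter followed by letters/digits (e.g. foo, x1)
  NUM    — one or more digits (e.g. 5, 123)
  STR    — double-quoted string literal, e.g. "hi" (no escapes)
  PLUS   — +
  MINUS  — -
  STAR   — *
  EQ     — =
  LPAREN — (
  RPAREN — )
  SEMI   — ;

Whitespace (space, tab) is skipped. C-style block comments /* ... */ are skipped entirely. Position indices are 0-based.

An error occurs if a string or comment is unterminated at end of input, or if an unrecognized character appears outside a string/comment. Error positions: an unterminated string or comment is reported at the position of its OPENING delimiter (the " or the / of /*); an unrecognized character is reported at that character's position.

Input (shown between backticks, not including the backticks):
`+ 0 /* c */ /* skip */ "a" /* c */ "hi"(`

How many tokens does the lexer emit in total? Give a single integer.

pos=0: emit PLUS '+'
pos=2: emit NUM '0' (now at pos=3)
pos=4: enter COMMENT mode (saw '/*')
exit COMMENT mode (now at pos=11)
pos=12: enter COMMENT mode (saw '/*')
exit COMMENT mode (now at pos=22)
pos=23: enter STRING mode
pos=23: emit STR "a" (now at pos=26)
pos=27: enter COMMENT mode (saw '/*')
exit COMMENT mode (now at pos=34)
pos=35: enter STRING mode
pos=35: emit STR "hi" (now at pos=39)
pos=39: emit LPAREN '('
DONE. 5 tokens: [PLUS, NUM, STR, STR, LPAREN]

Answer: 5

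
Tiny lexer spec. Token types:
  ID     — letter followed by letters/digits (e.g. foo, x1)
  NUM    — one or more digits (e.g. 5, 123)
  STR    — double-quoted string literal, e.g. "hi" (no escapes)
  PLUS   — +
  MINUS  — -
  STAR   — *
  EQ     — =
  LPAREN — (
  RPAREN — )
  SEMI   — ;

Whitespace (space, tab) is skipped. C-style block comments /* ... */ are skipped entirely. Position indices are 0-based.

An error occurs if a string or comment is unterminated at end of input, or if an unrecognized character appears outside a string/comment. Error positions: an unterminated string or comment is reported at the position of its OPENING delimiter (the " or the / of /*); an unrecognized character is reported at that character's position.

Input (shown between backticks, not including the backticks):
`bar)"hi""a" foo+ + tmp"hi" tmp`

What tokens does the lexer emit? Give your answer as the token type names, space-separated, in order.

pos=0: emit ID 'bar' (now at pos=3)
pos=3: emit RPAREN ')'
pos=4: enter STRING mode
pos=4: emit STR "hi" (now at pos=8)
pos=8: enter STRING mode
pos=8: emit STR "a" (now at pos=11)
pos=12: emit ID 'foo' (now at pos=15)
pos=15: emit PLUS '+'
pos=17: emit PLUS '+'
pos=19: emit ID 'tmp' (now at pos=22)
pos=22: enter STRING mode
pos=22: emit STR "hi" (now at pos=26)
pos=27: emit ID 'tmp' (now at pos=30)
DONE. 10 tokens: [ID, RPAREN, STR, STR, ID, PLUS, PLUS, ID, STR, ID]

Answer: ID RPAREN STR STR ID PLUS PLUS ID STR ID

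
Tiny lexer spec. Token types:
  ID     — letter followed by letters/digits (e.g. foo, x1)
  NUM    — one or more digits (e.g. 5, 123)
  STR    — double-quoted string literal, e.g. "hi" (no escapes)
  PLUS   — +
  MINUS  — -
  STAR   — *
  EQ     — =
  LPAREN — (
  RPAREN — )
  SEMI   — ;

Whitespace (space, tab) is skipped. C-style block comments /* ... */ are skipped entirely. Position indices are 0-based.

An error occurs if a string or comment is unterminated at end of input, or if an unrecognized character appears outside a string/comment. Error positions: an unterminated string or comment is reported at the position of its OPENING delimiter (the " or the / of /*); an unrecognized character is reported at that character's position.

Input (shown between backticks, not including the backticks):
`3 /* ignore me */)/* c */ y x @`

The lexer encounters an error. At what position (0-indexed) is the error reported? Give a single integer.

pos=0: emit NUM '3' (now at pos=1)
pos=2: enter COMMENT mode (saw '/*')
exit COMMENT mode (now at pos=17)
pos=17: emit RPAREN ')'
pos=18: enter COMMENT mode (saw '/*')
exit COMMENT mode (now at pos=25)
pos=26: emit ID 'y' (now at pos=27)
pos=28: emit ID 'x' (now at pos=29)
pos=30: ERROR — unrecognized char '@'

Answer: 30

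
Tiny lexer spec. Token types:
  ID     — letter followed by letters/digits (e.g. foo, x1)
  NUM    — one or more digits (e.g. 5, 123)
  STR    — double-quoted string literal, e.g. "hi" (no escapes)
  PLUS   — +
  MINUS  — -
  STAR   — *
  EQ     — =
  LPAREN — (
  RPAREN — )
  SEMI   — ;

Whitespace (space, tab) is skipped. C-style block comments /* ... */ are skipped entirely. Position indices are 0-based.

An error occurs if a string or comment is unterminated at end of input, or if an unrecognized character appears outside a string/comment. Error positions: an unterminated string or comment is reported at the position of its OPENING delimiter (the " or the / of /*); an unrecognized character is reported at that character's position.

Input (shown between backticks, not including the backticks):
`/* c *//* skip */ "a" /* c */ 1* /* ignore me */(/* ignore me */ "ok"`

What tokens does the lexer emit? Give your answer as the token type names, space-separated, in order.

pos=0: enter COMMENT mode (saw '/*')
exit COMMENT mode (now at pos=7)
pos=7: enter COMMENT mode (saw '/*')
exit COMMENT mode (now at pos=17)
pos=18: enter STRING mode
pos=18: emit STR "a" (now at pos=21)
pos=22: enter COMMENT mode (saw '/*')
exit COMMENT mode (now at pos=29)
pos=30: emit NUM '1' (now at pos=31)
pos=31: emit STAR '*'
pos=33: enter COMMENT mode (saw '/*')
exit COMMENT mode (now at pos=48)
pos=48: emit LPAREN '('
pos=49: enter COMMENT mode (saw '/*')
exit COMMENT mode (now at pos=64)
pos=65: enter STRING mode
pos=65: emit STR "ok" (now at pos=69)
DONE. 5 tokens: [STR, NUM, STAR, LPAREN, STR]

Answer: STR NUM STAR LPAREN STR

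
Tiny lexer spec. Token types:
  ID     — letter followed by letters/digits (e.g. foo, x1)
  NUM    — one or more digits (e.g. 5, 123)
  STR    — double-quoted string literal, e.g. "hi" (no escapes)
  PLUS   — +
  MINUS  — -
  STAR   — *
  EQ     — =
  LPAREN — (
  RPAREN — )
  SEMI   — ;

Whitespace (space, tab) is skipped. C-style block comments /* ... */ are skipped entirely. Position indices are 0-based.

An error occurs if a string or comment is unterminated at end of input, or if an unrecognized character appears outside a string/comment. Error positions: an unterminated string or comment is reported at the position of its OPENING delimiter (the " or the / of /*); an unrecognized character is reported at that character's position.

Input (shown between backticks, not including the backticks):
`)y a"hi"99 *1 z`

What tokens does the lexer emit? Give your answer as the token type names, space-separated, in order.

pos=0: emit RPAREN ')'
pos=1: emit ID 'y' (now at pos=2)
pos=3: emit ID 'a' (now at pos=4)
pos=4: enter STRING mode
pos=4: emit STR "hi" (now at pos=8)
pos=8: emit NUM '99' (now at pos=10)
pos=11: emit STAR '*'
pos=12: emit NUM '1' (now at pos=13)
pos=14: emit ID 'z' (now at pos=15)
DONE. 8 tokens: [RPAREN, ID, ID, STR, NUM, STAR, NUM, ID]

Answer: RPAREN ID ID STR NUM STAR NUM ID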